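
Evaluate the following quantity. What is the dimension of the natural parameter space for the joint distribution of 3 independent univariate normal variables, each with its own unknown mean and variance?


Exponential family dimension calculation:
Each univariate normal has two natural parameters (mu/sigma^2 and -1/(2 sigma^2)).
With 3 independent components, dim = 2 * 3 = 6.

6


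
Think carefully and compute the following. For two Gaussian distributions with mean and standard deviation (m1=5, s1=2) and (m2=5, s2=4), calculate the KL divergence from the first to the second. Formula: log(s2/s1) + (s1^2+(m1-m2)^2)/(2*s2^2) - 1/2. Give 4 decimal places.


KL divergence between normal distributions:
KL = log(s2/s1) + (s1^2 + (m1-m2)^2)/(2*s2^2) - 1/2.
log(4/2) = 0.693147.
(2^2 + (5-5)^2)/(2*4^2) = (4 + 0)/32 = 0.125.
KL = 0.693147 + 0.125 - 0.5 = 0.3181

0.3181


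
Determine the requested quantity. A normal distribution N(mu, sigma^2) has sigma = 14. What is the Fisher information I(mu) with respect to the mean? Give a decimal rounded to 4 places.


The Fisher information for the mean of a normal distribution is I(mu) = 1/sigma^2.
sigma = 14, so sigma^2 = 196.
I(mu) = 1/196 = 0.0051

0.0051


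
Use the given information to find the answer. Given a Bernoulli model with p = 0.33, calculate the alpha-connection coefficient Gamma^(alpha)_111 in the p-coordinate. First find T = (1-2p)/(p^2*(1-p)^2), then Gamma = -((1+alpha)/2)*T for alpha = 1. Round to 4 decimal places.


Skewness (Amari-Chentsov) tensor: T = (1-2p)/(p^2*(1-p)^2).
p = 0.33, 1-2p = 0.34, p^2 = 0.1089, (1-p)^2 = 0.4489.
T = 0.34/(0.1089 * 0.4489) = 6.955069.
In the p-coordinate, Gamma^(alpha) = Gamma^(0) - (alpha/2)*T with Gamma^(0) = (1/2)*g'(p) = -T/2,
so Gamma^(alpha) = -((1+alpha)/2)*T.
alpha = 1, -(1+alpha)/2 = -1.0.
Gamma = -1.0 * 6.955069 = -6.9551

-6.9551


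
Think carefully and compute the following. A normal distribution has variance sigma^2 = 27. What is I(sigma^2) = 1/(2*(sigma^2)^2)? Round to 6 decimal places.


Fisher information for variance: I(sigma^2) = 1/(2*sigma^4).
sigma^2 = 27, so sigma^4 = 729.
I = 1/(2*729) = 1/1458 = 0.000686

0.000686


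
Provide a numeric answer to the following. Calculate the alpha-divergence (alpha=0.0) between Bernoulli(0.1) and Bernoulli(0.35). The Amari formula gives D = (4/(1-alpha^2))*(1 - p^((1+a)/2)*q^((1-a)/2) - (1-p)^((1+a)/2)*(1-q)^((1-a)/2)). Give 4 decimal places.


Amari alpha-divergence:
D = (4/(1-alpha^2))*(1 - p^((1+a)/2)*q^((1-a)/2) - (1-p)^((1+a)/2)*(1-q)^((1-a)/2)).
alpha = 0.0, p = 0.1, q = 0.35.
e1 = (1+alpha)/2 = 0.5, e2 = (1-alpha)/2 = 0.5.
t1 = p^e1 * q^e2 = 0.1^0.5 * 0.35^0.5 = 0.187083.
t2 = (1-p)^e1 * (1-q)^e2 = 0.9^0.5 * 0.65^0.5 = 0.764853.
4/(1-alpha^2) = 4.0.
D = 4.0*(1 - 0.187083 - 0.764853) = 0.1923

0.1923


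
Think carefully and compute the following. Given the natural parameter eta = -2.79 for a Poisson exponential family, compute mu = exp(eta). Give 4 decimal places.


Expectation parameter for Poisson exponential family:
mu = exp(eta).
eta = -2.79.
mu = exp(-2.79) = 0.0614

0.0614


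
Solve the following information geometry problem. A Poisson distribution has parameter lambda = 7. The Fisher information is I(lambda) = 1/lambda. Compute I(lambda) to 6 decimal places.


Fisher information for Poisson: I(lambda) = 1/lambda.
lambda = 7.
I(lambda) = 1/7 = 0.142857

0.142857


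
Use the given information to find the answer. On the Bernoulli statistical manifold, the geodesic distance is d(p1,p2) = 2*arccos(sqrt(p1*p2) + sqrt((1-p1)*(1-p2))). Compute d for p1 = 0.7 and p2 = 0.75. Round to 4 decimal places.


Geodesic distance on Bernoulli manifold:
d(p1,p2) = 2*arccos(sqrt(p1*p2) + sqrt((1-p1)*(1-p2))).
sqrt(p1*p2) = sqrt(0.7*0.75) = 0.724569.
sqrt((1-p1)*(1-p2)) = sqrt(0.3*0.25) = 0.273861.
arg = 0.724569 + 0.273861 = 0.99843.
d = 2*arccos(0.99843) = 0.1121

0.1121


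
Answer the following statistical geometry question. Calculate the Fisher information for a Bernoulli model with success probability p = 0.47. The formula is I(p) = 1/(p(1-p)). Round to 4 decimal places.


For Bernoulli(p), Fisher information is I(p) = 1/(p*(1-p)).
p = 0.47, 1-p = 0.53.
p*(1-p) = 0.2491.
I(p) = 1/0.2491 = 4.0145

4.0145


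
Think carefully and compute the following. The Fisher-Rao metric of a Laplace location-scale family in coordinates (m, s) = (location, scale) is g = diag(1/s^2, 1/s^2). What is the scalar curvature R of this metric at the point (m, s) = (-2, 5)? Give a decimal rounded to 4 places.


The metric has the form g = (A dm^2 + B ds^2)/s^2 with A = 1, B = 1.
Substitute u = sqrt(A/B)*m: g = B*(du^2 + ds^2)/s^2, i.e. B times the
Poincare upper half-plane metric, which has constant Gaussian curvature -1.
Scaling a 2D metric by a constant c divides the Gaussian curvature by c,
so K = -1/B = -1/(1) = -1.0000 everywhere (the point (m, s) = (-2, 5) is irrelevant:
the curvature is constant).
Scalar curvature in dimension 2: R = 2K = -2/(1) = -2.0000.

-2.0000


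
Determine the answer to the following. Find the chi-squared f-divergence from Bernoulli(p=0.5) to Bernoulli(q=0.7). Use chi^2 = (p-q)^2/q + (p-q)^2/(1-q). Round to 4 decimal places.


Chi-squared divergence between Bernoulli distributions:
chi^2 = (p-q)^2/q + (p-q)^2/(1-q).
p = 0.5, q = 0.7, p-q = -0.2.
(p-q)^2 = 0.04.
term1 = 0.04/0.7 = 0.057143.
term2 = 0.04/0.3 = 0.133333.
chi^2 = 0.057143 + 0.133333 = 0.1905

0.1905


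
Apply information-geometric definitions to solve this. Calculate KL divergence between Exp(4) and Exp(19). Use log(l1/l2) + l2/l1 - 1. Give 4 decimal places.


KL divergence for exponential family:
KL = log(l1/l2) + l2/l1 - 1.
log(4/19) = -1.558145.
19/4 = 4.75.
KL = -1.558145 + 4.75 - 1 = 2.1919

2.1919


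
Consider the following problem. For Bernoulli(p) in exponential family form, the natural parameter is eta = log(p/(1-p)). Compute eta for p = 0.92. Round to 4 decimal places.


Natural parameter for Bernoulli: eta = log(p/(1-p)).
p = 0.92, 1-p = 0.08.
p/(1-p) = 11.5.
eta = log(11.5) = 2.4423

2.4423


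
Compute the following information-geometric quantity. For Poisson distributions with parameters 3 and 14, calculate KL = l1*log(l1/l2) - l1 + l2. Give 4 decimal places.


KL divergence for Poisson:
KL = l1*log(l1/l2) - l1 + l2.
l1 = 3, l2 = 14.
log(3/14) = -1.540445.
l1*log(l1/l2) = 3 * -1.540445 = -4.621335.
KL = -4.621335 - 3 + 14 = 6.3787

6.3787


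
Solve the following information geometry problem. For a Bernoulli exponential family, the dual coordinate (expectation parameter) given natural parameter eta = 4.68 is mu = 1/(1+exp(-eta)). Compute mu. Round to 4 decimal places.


Dual coordinate (expectation parameter) for Bernoulli:
mu = 1/(1+exp(-eta)).
eta = 4.68.
exp(-eta) = exp(-4.68) = 0.009279.
mu = 1/(1+0.009279) = 0.9908

0.9908


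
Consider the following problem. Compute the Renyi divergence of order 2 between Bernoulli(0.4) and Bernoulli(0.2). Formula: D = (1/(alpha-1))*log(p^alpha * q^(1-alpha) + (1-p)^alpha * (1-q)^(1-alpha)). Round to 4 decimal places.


Renyi divergence of order alpha between Bernoulli distributions:
D = (1/(alpha-1))*log(p^alpha * q^(1-alpha) + (1-p)^alpha * (1-q)^(1-alpha)).
alpha = 2, p = 0.4, q = 0.2.
p^alpha * q^(1-alpha) = 0.4^2 * 0.2^-1 = 0.8.
(1-p)^alpha * (1-q)^(1-alpha) = 0.6^2 * 0.8^-1 = 0.45.
sum = 0.8 + 0.45 = 1.25.
D = (1/1)*log(1.25) = 0.2231

0.2231


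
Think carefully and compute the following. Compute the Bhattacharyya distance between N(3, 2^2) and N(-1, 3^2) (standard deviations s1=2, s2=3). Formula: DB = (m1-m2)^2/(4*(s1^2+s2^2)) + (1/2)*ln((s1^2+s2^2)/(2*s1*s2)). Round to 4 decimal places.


Bhattacharyya distance between two Gaussians:
DB = (m1-m2)^2/(4*(s1^2+s2^2)) + (1/2)*ln((s1^2+s2^2)/(2*s1*s2)).
(m1-m2)^2 = (4)^2 = 16.
s1^2+s2^2 = 4 + 9 = 13.
term1 = 16/52 = 0.307692.
term2 = 0.5*ln(13/12.0) = 0.040021.
DB = 0.307692 + 0.040021 = 0.3477

0.3477


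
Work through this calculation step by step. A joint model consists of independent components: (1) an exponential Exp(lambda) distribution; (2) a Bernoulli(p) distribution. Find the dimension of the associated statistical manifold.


The dimension of a statistical manifold equals the number of free
(independent) real parameters of the model. For a product of independent
blocks the parameter counts add.
- exponential (lambda): 1.
- Bernoulli (p): 1.
Total = 1 + 1 = 2.
Dimension = 2

2


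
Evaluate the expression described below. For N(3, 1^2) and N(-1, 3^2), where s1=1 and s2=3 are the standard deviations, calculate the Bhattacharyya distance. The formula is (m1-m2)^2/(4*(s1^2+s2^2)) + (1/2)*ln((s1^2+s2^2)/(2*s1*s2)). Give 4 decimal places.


Bhattacharyya distance between two Gaussians:
DB = (m1-m2)^2/(4*(s1^2+s2^2)) + (1/2)*ln((s1^2+s2^2)/(2*s1*s2)).
(m1-m2)^2 = (4)^2 = 16.
s1^2+s2^2 = 1 + 9 = 10.
term1 = 16/40 = 0.4.
term2 = 0.5*ln(10/6.0) = 0.255413.
DB = 0.4 + 0.255413 = 0.6554

0.6554


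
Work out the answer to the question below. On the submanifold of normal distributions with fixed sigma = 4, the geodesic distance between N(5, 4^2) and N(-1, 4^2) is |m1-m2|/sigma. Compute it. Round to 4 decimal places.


On the fixed-variance normal subfamily, geodesic distance = |m1-m2|/sigma.
|5 - -1| = 6.
sigma = 4.
d = 6/4 = 1.5000

1.5000


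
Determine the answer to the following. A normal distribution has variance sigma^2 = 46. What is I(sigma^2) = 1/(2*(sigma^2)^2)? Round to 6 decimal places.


Fisher information for variance: I(sigma^2) = 1/(2*sigma^4).
sigma^2 = 46, so sigma^4 = 2116.
I = 1/(2*2116) = 1/4232 = 0.000236

0.000236


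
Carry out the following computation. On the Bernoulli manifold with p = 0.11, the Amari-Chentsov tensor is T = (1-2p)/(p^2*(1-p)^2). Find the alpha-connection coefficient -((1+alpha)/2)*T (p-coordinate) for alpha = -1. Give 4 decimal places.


Skewness (Amari-Chentsov) tensor: T = (1-2p)/(p^2*(1-p)^2).
p = 0.11, 1-2p = 0.78, p^2 = 0.0121, (1-p)^2 = 0.7921.
T = 0.78/(0.0121 * 0.7921) = 81.382161.
In the p-coordinate, Gamma^(alpha) = Gamma^(0) - (alpha/2)*T with Gamma^(0) = (1/2)*g'(p) = -T/2,
so Gamma^(alpha) = -((1+alpha)/2)*T.
alpha = -1, -(1+alpha)/2 = 0.0.
Gamma = 0.0 * 81.382161 = 0.0000

0.0000


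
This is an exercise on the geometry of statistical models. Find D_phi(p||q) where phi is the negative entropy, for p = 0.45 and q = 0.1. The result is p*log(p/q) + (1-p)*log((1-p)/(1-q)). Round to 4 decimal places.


Bregman divergence with negative entropy generator:
D = p*log(p/q) + (1-p)*log((1-p)/(1-q)).
p = 0.45, q = 0.1.
p*log(p/q) = 0.45*log(0.45/0.1) = 0.676835.
(1-p)*log((1-p)/(1-q)) = 0.55*log(0.55/0.9) = -0.270862.
D = 0.676835 + -0.270862 = 0.4060

0.4060


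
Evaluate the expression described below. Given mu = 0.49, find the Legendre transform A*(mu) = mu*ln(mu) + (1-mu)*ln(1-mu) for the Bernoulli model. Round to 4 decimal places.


Legendre transform for Bernoulli:
A*(mu) = mu*log(mu) + (1-mu)*log(1-mu).
mu = 0.49, 1-mu = 0.51.
mu*log(mu) = 0.49*log(0.49) = -0.349541.
(1-mu)*log(1-mu) = 0.51*log(0.51) = -0.343406.
A* = -0.349541 + -0.343406 = -0.6929

-0.6929


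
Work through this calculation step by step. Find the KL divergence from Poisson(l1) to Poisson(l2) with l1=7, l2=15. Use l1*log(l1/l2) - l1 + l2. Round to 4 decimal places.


KL divergence for Poisson:
KL = l1*log(l1/l2) - l1 + l2.
l1 = 7, l2 = 15.
log(7/15) = -0.76214.
l1*log(l1/l2) = 7 * -0.76214 = -5.33498.
KL = -5.33498 - 7 + 15 = 2.6650

2.6650


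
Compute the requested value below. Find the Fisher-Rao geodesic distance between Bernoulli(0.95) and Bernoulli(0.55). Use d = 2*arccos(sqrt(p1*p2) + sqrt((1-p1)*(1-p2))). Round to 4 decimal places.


Geodesic distance on Bernoulli manifold:
d(p1,p2) = 2*arccos(sqrt(p1*p2) + sqrt((1-p1)*(1-p2))).
sqrt(p1*p2) = sqrt(0.95*0.55) = 0.722842.
sqrt((1-p1)*(1-p2)) = sqrt(0.05*0.45) = 0.15.
arg = 0.722842 + 0.15 = 0.872842.
d = 2*arccos(0.872842) = 1.0196

1.0196


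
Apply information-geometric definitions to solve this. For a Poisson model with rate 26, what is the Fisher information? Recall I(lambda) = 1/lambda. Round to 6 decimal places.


Fisher information for Poisson: I(lambda) = 1/lambda.
lambda = 26.
I(lambda) = 1/26 = 0.038462

0.038462


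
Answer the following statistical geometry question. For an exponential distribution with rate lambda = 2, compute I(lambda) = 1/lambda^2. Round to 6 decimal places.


Fisher information for exponential: I(lambda) = 1/lambda^2.
lambda = 2, lambda^2 = 4.
I = 1/4 = 0.250000

0.250000


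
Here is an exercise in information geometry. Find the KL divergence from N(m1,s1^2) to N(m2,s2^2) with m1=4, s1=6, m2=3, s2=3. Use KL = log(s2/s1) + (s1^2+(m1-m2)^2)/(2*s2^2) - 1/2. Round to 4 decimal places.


KL divergence between normal distributions:
KL = log(s2/s1) + (s1^2 + (m1-m2)^2)/(2*s2^2) - 1/2.
log(3/6) = -0.693147.
(6^2 + (4-3)^2)/(2*3^2) = (36 + 1)/18 = 2.055556.
KL = -0.693147 + 2.055556 - 0.5 = 0.8624

0.8624


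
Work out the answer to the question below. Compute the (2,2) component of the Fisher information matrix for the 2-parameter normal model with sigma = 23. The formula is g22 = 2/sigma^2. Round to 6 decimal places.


For the 2-parameter normal family, the Fisher metric has:
  g11 = 1/sigma^2, g22 = 2/sigma^2.
sigma = 23, sigma^2 = 529.
g22 = 0.003781

0.003781


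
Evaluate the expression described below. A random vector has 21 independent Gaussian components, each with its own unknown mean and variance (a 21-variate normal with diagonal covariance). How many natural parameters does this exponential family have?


Exponential family dimension calculation:
Each univariate normal has two natural parameters (mu/sigma^2 and -1/(2 sigma^2)).
With 21 independent components, dim = 2 * 21 = 42.

42


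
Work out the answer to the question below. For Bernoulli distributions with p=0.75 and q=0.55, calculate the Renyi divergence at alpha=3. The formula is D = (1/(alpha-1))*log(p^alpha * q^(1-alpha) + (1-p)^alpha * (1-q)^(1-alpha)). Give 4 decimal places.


Renyi divergence of order alpha between Bernoulli distributions:
D = (1/(alpha-1))*log(p^alpha * q^(1-alpha) + (1-p)^alpha * (1-q)^(1-alpha)).
alpha = 3, p = 0.75, q = 0.55.
p^alpha * q^(1-alpha) = 0.75^3 * 0.55^-2 = 1.394628.
(1-p)^alpha * (1-q)^(1-alpha) = 0.25^3 * 0.45^-2 = 0.07716.
sum = 1.394628 + 0.07716 = 1.471789.
D = (1/2)*log(1.471789) = 0.1932

0.1932


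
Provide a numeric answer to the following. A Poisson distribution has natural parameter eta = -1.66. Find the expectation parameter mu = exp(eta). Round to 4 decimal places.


Expectation parameter for Poisson exponential family:
mu = exp(eta).
eta = -1.66.
mu = exp(-1.66) = 0.1901

0.1901


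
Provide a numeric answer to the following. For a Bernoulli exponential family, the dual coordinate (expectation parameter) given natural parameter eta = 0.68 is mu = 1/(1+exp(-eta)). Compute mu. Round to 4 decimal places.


Dual coordinate (expectation parameter) for Bernoulli:
mu = 1/(1+exp(-eta)).
eta = 0.68.
exp(-eta) = exp(-0.68) = 0.506617.
mu = 1/(1+0.506617) = 0.6637

0.6637


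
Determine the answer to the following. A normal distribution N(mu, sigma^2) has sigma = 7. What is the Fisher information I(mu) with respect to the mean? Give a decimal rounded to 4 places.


The Fisher information for the mean of a normal distribution is I(mu) = 1/sigma^2.
sigma = 7, so sigma^2 = 49.
I(mu) = 1/49 = 0.0204

0.0204


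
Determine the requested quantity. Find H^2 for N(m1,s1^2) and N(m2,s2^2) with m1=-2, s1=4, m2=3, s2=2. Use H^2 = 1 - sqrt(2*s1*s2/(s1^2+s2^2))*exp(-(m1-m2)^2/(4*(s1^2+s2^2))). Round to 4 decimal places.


Squared Hellinger distance for Gaussians:
H^2 = 1 - sqrt(2*s1*s2/(s1^2+s2^2)) * exp(-(m1-m2)^2/(4*(s1^2+s2^2))).
s1^2 = 16, s2^2 = 4, s1^2+s2^2 = 20.
sqrt(2*4*2/(20)) = 0.894427.
(m1-m2)^2 = (-5)^2 = 25.
exp(-25/(4*20)) = exp(-0.3125) = 0.731616.
H^2 = 1 - 0.894427*0.731616 = 0.3456

0.3456


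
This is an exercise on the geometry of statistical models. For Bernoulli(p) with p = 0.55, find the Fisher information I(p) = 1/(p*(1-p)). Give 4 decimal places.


For Bernoulli(p), Fisher information is I(p) = 1/(p*(1-p)).
p = 0.55, 1-p = 0.45.
p*(1-p) = 0.2475.
I(p) = 1/0.2475 = 4.0404

4.0404


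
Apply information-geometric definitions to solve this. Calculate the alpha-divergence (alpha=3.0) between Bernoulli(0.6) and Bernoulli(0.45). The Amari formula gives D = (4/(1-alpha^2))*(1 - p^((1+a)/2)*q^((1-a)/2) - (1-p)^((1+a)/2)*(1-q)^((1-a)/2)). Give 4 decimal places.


Amari alpha-divergence:
D = (4/(1-alpha^2))*(1 - p^((1+a)/2)*q^((1-a)/2) - (1-p)^((1+a)/2)*(1-q)^((1-a)/2)).
alpha = 3.0, p = 0.6, q = 0.45.
e1 = (1+alpha)/2 = 2.0, e2 = (1-alpha)/2 = -1.0.
t1 = p^e1 * q^e2 = 0.6^2.0 * 0.45^-1.0 = 0.8.
t2 = (1-p)^e1 * (1-q)^e2 = 0.4^2.0 * 0.55^-1.0 = 0.290909.
4/(1-alpha^2) = -0.5.
D = -0.5*(1 - 0.8 - 0.290909) = 0.0455

0.0455


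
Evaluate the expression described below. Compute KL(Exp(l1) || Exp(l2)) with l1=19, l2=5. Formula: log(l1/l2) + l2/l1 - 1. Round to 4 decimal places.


KL divergence for exponential family:
KL = log(l1/l2) + l2/l1 - 1.
log(19/5) = 1.335001.
5/19 = 0.263158.
KL = 1.335001 + 0.263158 - 1 = 0.5982

0.5982


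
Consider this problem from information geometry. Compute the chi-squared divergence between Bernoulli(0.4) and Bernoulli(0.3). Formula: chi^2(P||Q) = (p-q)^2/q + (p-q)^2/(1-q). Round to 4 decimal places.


Chi-squared divergence between Bernoulli distributions:
chi^2 = (p-q)^2/q + (p-q)^2/(1-q).
p = 0.4, q = 0.3, p-q = 0.1.
(p-q)^2 = 0.01.
term1 = 0.01/0.3 = 0.033333.
term2 = 0.01/0.7 = 0.014286.
chi^2 = 0.033333 + 0.014286 = 0.0476

0.0476


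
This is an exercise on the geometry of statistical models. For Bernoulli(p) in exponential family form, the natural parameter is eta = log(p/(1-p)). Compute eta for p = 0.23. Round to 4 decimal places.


Natural parameter for Bernoulli: eta = log(p/(1-p)).
p = 0.23, 1-p = 0.77.
p/(1-p) = 0.298701.
eta = log(0.298701) = -1.2083

-1.2083


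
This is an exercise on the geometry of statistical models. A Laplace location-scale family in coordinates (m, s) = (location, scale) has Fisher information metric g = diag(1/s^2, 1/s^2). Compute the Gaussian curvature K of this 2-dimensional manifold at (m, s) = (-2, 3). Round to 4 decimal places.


The metric has the form g = (A dm^2 + B ds^2)/s^2 with A = 1, B = 1.
Substitute u = sqrt(A/B)*m: g = B*(du^2 + ds^2)/s^2, i.e. B times the
Poincare upper half-plane metric, which has constant Gaussian curvature -1.
Scaling a 2D metric by a constant c divides the Gaussian curvature by c,
so K = -1/B = -1/(1) = -1.0000 everywhere (the point (m, s) = (-2, 3) is irrelevant:
the curvature is constant).
The requested Gaussian curvature is K = -1.0000.

-1.0000


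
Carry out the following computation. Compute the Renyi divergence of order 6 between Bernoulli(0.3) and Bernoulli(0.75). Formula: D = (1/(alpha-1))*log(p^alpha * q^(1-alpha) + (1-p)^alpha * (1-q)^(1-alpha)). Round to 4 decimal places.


Renyi divergence of order alpha between Bernoulli distributions:
D = (1/(alpha-1))*log(p^alpha * q^(1-alpha) + (1-p)^alpha * (1-q)^(1-alpha)).
alpha = 6, p = 0.3, q = 0.75.
p^alpha * q^(1-alpha) = 0.3^6 * 0.75^-5 = 0.003072.
(1-p)^alpha * (1-q)^(1-alpha) = 0.7^6 * 0.25^-5 = 120.472576.
sum = 0.003072 + 120.472576 = 120.475648.
D = (1/5)*log(120.475648) = 0.9583

0.9583


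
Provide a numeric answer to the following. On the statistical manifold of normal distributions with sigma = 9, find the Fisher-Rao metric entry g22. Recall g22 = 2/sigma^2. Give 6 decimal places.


For the 2-parameter normal family, the Fisher metric has:
  g11 = 1/sigma^2, g22 = 2/sigma^2.
sigma = 9, sigma^2 = 81.
g22 = 0.024691

0.024691


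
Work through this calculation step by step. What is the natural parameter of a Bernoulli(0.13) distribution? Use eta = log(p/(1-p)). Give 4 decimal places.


Natural parameter for Bernoulli: eta = log(p/(1-p)).
p = 0.13, 1-p = 0.87.
p/(1-p) = 0.149425.
eta = log(0.149425) = -1.9010

-1.9010


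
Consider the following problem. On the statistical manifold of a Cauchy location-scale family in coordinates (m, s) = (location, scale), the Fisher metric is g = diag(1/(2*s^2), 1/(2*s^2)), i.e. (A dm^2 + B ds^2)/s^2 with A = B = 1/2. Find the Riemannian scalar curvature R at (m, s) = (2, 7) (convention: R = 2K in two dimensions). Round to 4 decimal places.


The metric has the form g = (A dm^2 + B ds^2)/s^2 with A = 1/2, B = 1/2.
Substitute u = sqrt(A/B)*m: g = B*(du^2 + ds^2)/s^2, i.e. B times the
Poincare upper half-plane metric, which has constant Gaussian curvature -1.
Scaling a 2D metric by a constant c divides the Gaussian curvature by c,
so K = -1/B = -1/(1/2) = -2.0000 everywhere (the point (m, s) = (2, 7) is irrelevant:
the curvature is constant).
Scalar curvature in dimension 2: R = 2K = -2/(1/2) = -4.0000.

-4.0000


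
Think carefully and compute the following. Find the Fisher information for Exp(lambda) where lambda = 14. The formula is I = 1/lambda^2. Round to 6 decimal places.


Fisher information for exponential: I(lambda) = 1/lambda^2.
lambda = 14, lambda^2 = 196.
I = 1/196 = 0.005102

0.005102


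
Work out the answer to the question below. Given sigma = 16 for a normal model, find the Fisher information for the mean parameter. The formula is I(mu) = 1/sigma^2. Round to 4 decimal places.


The Fisher information for the mean of a normal distribution is I(mu) = 1/sigma^2.
sigma = 16, so sigma^2 = 256.
I(mu) = 1/256 = 0.0039

0.0039


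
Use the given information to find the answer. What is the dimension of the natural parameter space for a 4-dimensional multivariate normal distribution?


Exponential family dimension calculation:
For 4-dim MVN: mean has 4 params, covariance has 4*5/2 = 10 unique entries.
Total dim = 4 + 10 = 14.

14


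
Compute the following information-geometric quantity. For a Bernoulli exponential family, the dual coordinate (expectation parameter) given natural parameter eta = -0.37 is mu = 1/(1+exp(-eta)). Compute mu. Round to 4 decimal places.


Dual coordinate (expectation parameter) for Bernoulli:
mu = 1/(1+exp(-eta)).
eta = -0.37.
exp(-eta) = exp(0.37) = 1.447735.
mu = 1/(1+1.447735) = 0.4085

0.4085


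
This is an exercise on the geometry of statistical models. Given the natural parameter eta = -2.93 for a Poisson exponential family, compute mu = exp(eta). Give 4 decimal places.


Expectation parameter for Poisson exponential family:
mu = exp(eta).
eta = -2.93.
mu = exp(-2.93) = 0.0534

0.0534


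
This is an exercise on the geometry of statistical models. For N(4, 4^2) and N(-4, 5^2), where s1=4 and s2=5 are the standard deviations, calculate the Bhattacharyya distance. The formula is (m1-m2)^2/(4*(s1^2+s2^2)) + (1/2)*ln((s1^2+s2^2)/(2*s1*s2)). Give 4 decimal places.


Bhattacharyya distance between two Gaussians:
DB = (m1-m2)^2/(4*(s1^2+s2^2)) + (1/2)*ln((s1^2+s2^2)/(2*s1*s2)).
(m1-m2)^2 = (8)^2 = 64.
s1^2+s2^2 = 16 + 25 = 41.
term1 = 64/164 = 0.390244.
term2 = 0.5*ln(41/40.0) = 0.012346.
DB = 0.390244 + 0.012346 = 0.4026

0.4026


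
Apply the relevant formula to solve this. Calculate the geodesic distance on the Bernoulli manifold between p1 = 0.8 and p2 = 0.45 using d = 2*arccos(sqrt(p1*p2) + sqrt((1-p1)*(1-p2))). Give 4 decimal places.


Geodesic distance on Bernoulli manifold:
d(p1,p2) = 2*arccos(sqrt(p1*p2) + sqrt((1-p1)*(1-p2))).
sqrt(p1*p2) = sqrt(0.8*0.45) = 0.6.
sqrt((1-p1)*(1-p2)) = sqrt(0.2*0.55) = 0.331662.
arg = 0.6 + 0.331662 = 0.931662.
d = 2*arccos(0.931662) = 0.7437

0.7437


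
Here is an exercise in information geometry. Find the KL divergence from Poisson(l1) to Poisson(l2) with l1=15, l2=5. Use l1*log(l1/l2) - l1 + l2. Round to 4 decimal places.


KL divergence for Poisson:
KL = l1*log(l1/l2) - l1 + l2.
l1 = 15, l2 = 5.
log(15/5) = 1.098612.
l1*log(l1/l2) = 15 * 1.098612 = 16.479184.
KL = 16.479184 - 15 + 5 = 6.4792

6.4792


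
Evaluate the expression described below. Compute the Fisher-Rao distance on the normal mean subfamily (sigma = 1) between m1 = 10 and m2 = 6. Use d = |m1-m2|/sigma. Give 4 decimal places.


On the fixed-variance normal subfamily, geodesic distance = |m1-m2|/sigma.
|10 - 6| = 4.
sigma = 1.
d = 4/1 = 4.0000

4.0000


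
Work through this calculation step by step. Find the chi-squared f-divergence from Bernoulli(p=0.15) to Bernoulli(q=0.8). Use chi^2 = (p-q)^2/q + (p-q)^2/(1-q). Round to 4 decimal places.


Chi-squared divergence between Bernoulli distributions:
chi^2 = (p-q)^2/q + (p-q)^2/(1-q).
p = 0.15, q = 0.8, p-q = -0.65.
(p-q)^2 = 0.4225.
term1 = 0.4225/0.8 = 0.528125.
term2 = 0.4225/0.2 = 2.1125.
chi^2 = 0.528125 + 2.1125 = 2.6406

2.6406


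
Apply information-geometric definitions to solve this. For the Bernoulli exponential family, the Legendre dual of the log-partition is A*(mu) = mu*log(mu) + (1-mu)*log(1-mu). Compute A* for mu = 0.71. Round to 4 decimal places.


Legendre transform for Bernoulli:
A*(mu) = mu*log(mu) + (1-mu)*log(1-mu).
mu = 0.71, 1-mu = 0.29.
mu*log(mu) = 0.71*log(0.71) = -0.243168.
(1-mu)*log(1-mu) = 0.29*log(0.29) = -0.358984.
A* = -0.243168 + -0.358984 = -0.6022

-0.6022


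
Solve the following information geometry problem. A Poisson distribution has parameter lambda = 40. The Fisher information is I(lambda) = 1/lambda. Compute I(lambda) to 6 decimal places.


Fisher information for Poisson: I(lambda) = 1/lambda.
lambda = 40.
I(lambda) = 1/40 = 0.025000

0.025000


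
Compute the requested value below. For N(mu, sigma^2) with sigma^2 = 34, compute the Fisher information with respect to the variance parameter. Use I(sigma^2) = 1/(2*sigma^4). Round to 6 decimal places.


Fisher information for variance: I(sigma^2) = 1/(2*sigma^4).
sigma^2 = 34, so sigma^4 = 1156.
I = 1/(2*1156) = 1/2312 = 0.000433

0.000433


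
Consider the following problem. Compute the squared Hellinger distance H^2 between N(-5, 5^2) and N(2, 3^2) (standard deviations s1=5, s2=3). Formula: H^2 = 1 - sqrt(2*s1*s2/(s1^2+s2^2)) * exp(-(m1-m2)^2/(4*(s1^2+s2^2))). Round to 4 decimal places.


Squared Hellinger distance for Gaussians:
H^2 = 1 - sqrt(2*s1*s2/(s1^2+s2^2)) * exp(-(m1-m2)^2/(4*(s1^2+s2^2))).
s1^2 = 25, s2^2 = 9, s1^2+s2^2 = 34.
sqrt(2*5*3/(34)) = 0.939336.
(m1-m2)^2 = (-7)^2 = 49.
exp(-49/(4*34)) = exp(-0.360294) = 0.697471.
H^2 = 1 - 0.939336*0.697471 = 0.3448

0.3448


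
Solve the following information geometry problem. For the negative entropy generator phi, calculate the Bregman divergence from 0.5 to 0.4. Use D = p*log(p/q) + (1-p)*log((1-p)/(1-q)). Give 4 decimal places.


Bregman divergence with negative entropy generator:
D = p*log(p/q) + (1-p)*log((1-p)/(1-q)).
p = 0.5, q = 0.4.
p*log(p/q) = 0.5*log(0.5/0.4) = 0.111572.
(1-p)*log((1-p)/(1-q)) = 0.5*log(0.5/0.6) = -0.091161.
D = 0.111572 + -0.091161 = 0.0204

0.0204


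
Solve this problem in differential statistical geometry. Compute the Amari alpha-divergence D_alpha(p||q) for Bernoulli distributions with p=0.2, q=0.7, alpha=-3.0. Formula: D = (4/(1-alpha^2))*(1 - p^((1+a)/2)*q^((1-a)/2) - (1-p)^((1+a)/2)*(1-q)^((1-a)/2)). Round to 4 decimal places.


Amari alpha-divergence:
D = (4/(1-alpha^2))*(1 - p^((1+a)/2)*q^((1-a)/2) - (1-p)^((1+a)/2)*(1-q)^((1-a)/2)).
alpha = -3.0, p = 0.2, q = 0.7.
e1 = (1+alpha)/2 = -1.0, e2 = (1-alpha)/2 = 2.0.
t1 = p^e1 * q^e2 = 0.2^-1.0 * 0.7^2.0 = 2.45.
t2 = (1-p)^e1 * (1-q)^e2 = 0.8^-1.0 * 0.3^2.0 = 0.1125.
4/(1-alpha^2) = -0.5.
D = -0.5*(1 - 2.45 - 0.1125) = 0.7812

0.7812


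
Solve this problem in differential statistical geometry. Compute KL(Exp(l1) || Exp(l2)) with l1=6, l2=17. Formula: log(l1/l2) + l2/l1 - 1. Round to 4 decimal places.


KL divergence for exponential family:
KL = log(l1/l2) + l2/l1 - 1.
log(6/17) = -1.041454.
17/6 = 2.833333.
KL = -1.041454 + 2.833333 - 1 = 0.7919

0.7919


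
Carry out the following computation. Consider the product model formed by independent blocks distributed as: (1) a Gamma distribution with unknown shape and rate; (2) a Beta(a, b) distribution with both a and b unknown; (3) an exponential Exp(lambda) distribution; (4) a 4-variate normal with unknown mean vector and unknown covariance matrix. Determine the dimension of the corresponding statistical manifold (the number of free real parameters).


The dimension of a statistical manifold equals the number of free
(independent) real parameters of the model. For a product of independent
blocks the parameter counts add.
- Gamma (shape, rate): 2.
- Beta (a, b): 2.
- exponential (lambda): 1.
- 4-variate normal: 4 (mean) + 4*5/2 = 10 (symmetric covariance) = 14.
Total = 2 + 2 + 1 + 14 = 19.
Dimension = 19

19


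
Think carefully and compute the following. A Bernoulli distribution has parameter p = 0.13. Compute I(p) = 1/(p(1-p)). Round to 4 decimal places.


For Bernoulli(p), Fisher information is I(p) = 1/(p*(1-p)).
p = 0.13, 1-p = 0.87.
p*(1-p) = 0.1131.
I(p) = 1/0.1131 = 8.8417

8.8417


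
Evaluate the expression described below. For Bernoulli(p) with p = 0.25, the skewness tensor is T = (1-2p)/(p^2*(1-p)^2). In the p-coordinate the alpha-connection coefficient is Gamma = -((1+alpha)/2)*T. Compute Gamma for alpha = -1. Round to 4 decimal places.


Skewness (Amari-Chentsov) tensor: T = (1-2p)/(p^2*(1-p)^2).
p = 0.25, 1-2p = 0.5, p^2 = 0.0625, (1-p)^2 = 0.5625.
T = 0.5/(0.0625 * 0.5625) = 14.222222.
In the p-coordinate, Gamma^(alpha) = Gamma^(0) - (alpha/2)*T with Gamma^(0) = (1/2)*g'(p) = -T/2,
so Gamma^(alpha) = -((1+alpha)/2)*T.
alpha = -1, -(1+alpha)/2 = 0.0.
Gamma = 0.0 * 14.222222 = 0.0000

0.0000


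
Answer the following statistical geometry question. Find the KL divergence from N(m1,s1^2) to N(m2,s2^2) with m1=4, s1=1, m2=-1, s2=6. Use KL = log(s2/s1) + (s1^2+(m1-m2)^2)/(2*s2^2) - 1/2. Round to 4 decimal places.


KL divergence between normal distributions:
KL = log(s2/s1) + (s1^2 + (m1-m2)^2)/(2*s2^2) - 1/2.
log(6/1) = 1.791759.
(1^2 + (4--1)^2)/(2*6^2) = (1 + 25)/72 = 0.361111.
KL = 1.791759 + 0.361111 - 0.5 = 1.6529

1.6529


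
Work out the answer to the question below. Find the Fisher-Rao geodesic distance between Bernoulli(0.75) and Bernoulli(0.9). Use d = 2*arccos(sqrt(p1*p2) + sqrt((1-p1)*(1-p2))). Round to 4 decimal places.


Geodesic distance on Bernoulli manifold:
d(p1,p2) = 2*arccos(sqrt(p1*p2) + sqrt((1-p1)*(1-p2))).
sqrt(p1*p2) = sqrt(0.75*0.9) = 0.821584.
sqrt((1-p1)*(1-p2)) = sqrt(0.25*0.1) = 0.158114.
arg = 0.821584 + 0.158114 = 0.979698.
d = 2*arccos(0.979698) = 0.4037

0.4037


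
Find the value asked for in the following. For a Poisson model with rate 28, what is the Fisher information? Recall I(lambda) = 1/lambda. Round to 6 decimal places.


Fisher information for Poisson: I(lambda) = 1/lambda.
lambda = 28.
I(lambda) = 1/28 = 0.035714

0.035714


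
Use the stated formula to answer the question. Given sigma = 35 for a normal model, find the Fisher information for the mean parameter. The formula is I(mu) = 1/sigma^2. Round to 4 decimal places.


The Fisher information for the mean of a normal distribution is I(mu) = 1/sigma^2.
sigma = 35, so sigma^2 = 1225.
I(mu) = 1/1225 = 0.0008

0.0008


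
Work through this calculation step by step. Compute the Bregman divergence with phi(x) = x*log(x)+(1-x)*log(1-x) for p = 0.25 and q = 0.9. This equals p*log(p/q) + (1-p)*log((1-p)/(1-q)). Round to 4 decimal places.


Bregman divergence with negative entropy generator:
D = p*log(p/q) + (1-p)*log((1-p)/(1-q)).
p = 0.25, q = 0.9.
p*log(p/q) = 0.25*log(0.25/0.9) = -0.320233.
(1-p)*log((1-p)/(1-q)) = 0.75*log(0.75/0.1) = 1.511177.
D = -0.320233 + 1.511177 = 1.1909

1.1909


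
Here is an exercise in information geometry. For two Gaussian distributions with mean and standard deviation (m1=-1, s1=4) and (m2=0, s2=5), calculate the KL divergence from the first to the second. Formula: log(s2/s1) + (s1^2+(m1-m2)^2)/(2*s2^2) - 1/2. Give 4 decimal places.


KL divergence between normal distributions:
KL = log(s2/s1) + (s1^2 + (m1-m2)^2)/(2*s2^2) - 1/2.
log(5/4) = 0.223144.
(4^2 + (-1-0)^2)/(2*5^2) = (16 + 1)/50 = 0.34.
KL = 0.223144 + 0.34 - 0.5 = 0.0631

0.0631


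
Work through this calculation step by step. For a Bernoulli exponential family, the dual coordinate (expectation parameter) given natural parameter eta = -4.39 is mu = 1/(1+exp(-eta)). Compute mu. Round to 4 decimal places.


Dual coordinate (expectation parameter) for Bernoulli:
mu = 1/(1+exp(-eta)).
eta = -4.39.
exp(-eta) = exp(4.39) = 80.640419.
mu = 1/(1+80.640419) = 0.0122

0.0122


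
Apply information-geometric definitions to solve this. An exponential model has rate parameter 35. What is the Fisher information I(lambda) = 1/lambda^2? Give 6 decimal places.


Fisher information for exponential: I(lambda) = 1/lambda^2.
lambda = 35, lambda^2 = 1225.
I = 1/1225 = 0.000816

0.000816


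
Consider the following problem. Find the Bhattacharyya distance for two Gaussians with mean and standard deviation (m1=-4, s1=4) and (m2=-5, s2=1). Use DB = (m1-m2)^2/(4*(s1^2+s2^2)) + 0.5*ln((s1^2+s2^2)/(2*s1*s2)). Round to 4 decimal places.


Bhattacharyya distance between two Gaussians:
DB = (m1-m2)^2/(4*(s1^2+s2^2)) + (1/2)*ln((s1^2+s2^2)/(2*s1*s2)).
(m1-m2)^2 = (1)^2 = 1.
s1^2+s2^2 = 16 + 1 = 17.
term1 = 1/68 = 0.014706.
term2 = 0.5*ln(17/8.0) = 0.376886.
DB = 0.014706 + 0.376886 = 0.3916

0.3916


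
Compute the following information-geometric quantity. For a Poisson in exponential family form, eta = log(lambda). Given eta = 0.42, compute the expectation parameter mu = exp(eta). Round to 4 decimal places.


Expectation parameter for Poisson exponential family:
mu = exp(eta).
eta = 0.42.
mu = exp(0.42) = 1.5220

1.5220


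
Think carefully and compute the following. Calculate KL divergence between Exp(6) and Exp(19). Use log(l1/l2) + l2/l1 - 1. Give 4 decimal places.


KL divergence for exponential family:
KL = log(l1/l2) + l2/l1 - 1.
log(6/19) = -1.15268.
19/6 = 3.166667.
KL = -1.15268 + 3.166667 - 1 = 1.0140

1.0140


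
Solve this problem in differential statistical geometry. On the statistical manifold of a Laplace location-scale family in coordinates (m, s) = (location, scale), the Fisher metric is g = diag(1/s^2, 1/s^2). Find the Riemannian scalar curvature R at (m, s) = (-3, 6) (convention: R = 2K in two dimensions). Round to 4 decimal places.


The metric has the form g = (A dm^2 + B ds^2)/s^2 with A = 1, B = 1.
Substitute u = sqrt(A/B)*m: g = B*(du^2 + ds^2)/s^2, i.e. B times the
Poincare upper half-plane metric, which has constant Gaussian curvature -1.
Scaling a 2D metric by a constant c divides the Gaussian curvature by c,
so K = -1/B = -1/(1) = -1.0000 everywhere (the point (m, s) = (-3, 6) is irrelevant:
the curvature is constant).
Scalar curvature in dimension 2: R = 2K = -2/(1) = -2.0000.

-2.0000


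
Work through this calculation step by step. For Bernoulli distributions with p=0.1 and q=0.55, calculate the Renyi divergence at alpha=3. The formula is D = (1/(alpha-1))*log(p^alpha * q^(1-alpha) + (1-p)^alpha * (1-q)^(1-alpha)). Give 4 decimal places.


Renyi divergence of order alpha between Bernoulli distributions:
D = (1/(alpha-1))*log(p^alpha * q^(1-alpha) + (1-p)^alpha * (1-q)^(1-alpha)).
alpha = 3, p = 0.1, q = 0.55.
p^alpha * q^(1-alpha) = 0.1^3 * 0.55^-2 = 0.003306.
(1-p)^alpha * (1-q)^(1-alpha) = 0.9^3 * 0.45^-2 = 3.6.
sum = 0.003306 + 3.6 = 3.603306.
D = (1/2)*log(3.603306) = 0.6409

0.6409


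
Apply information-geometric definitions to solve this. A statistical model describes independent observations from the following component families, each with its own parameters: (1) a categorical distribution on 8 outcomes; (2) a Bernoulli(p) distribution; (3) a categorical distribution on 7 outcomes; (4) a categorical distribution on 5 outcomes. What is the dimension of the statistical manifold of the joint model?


The dimension of a statistical manifold equals the number of free
(independent) real parameters of the model. For a product of independent
blocks the parameter counts add.
- categorical on 8 outcomes (probabilities sum to 1): 8-1 = 7.
- Bernoulli (p): 1.
- categorical on 7 outcomes (probabilities sum to 1): 7-1 = 6.
- categorical on 5 outcomes (probabilities sum to 1): 5-1 = 4.
Total = 7 + 1 + 6 + 4 = 18.
Dimension = 18

18


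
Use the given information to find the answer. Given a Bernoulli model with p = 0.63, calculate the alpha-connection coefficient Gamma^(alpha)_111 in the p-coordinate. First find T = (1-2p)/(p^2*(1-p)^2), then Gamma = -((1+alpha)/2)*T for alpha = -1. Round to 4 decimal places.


Skewness (Amari-Chentsov) tensor: T = (1-2p)/(p^2*(1-p)^2).
p = 0.63, 1-2p = -0.26, p^2 = 0.3969, (1-p)^2 = 0.1369.
T = -0.26/(0.3969 * 0.1369) = -4.785076.
In the p-coordinate, Gamma^(alpha) = Gamma^(0) - (alpha/2)*T with Gamma^(0) = (1/2)*g'(p) = -T/2,
so Gamma^(alpha) = -((1+alpha)/2)*T.
alpha = -1, -(1+alpha)/2 = 0.0.
Gamma = 0.0 * -4.785076 = 0.0000

0.0000


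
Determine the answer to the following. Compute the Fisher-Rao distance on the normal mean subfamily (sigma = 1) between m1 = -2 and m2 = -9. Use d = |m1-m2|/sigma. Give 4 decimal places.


On the fixed-variance normal subfamily, geodesic distance = |m1-m2|/sigma.
|-2 - -9| = 7.
sigma = 1.
d = 7/1 = 7.0000

7.0000


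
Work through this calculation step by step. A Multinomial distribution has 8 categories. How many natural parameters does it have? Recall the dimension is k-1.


Exponential family dimension calculation:
For Multinomial with k=8 categories, dim = k-1 = 7.

7


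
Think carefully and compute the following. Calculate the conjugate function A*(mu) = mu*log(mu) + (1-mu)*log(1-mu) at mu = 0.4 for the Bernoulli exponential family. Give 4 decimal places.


Legendre transform for Bernoulli:
A*(mu) = mu*log(mu) + (1-mu)*log(1-mu).
mu = 0.4, 1-mu = 0.6.
mu*log(mu) = 0.4*log(0.4) = -0.366516.
(1-mu)*log(1-mu) = 0.6*log(0.6) = -0.306495.
A* = -0.366516 + -0.306495 = -0.6730

-0.6730


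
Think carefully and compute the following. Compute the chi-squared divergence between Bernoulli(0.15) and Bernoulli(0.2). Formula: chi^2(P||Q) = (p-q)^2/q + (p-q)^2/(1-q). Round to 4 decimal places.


Chi-squared divergence between Bernoulli distributions:
chi^2 = (p-q)^2/q + (p-q)^2/(1-q).
p = 0.15, q = 0.2, p-q = -0.05.
(p-q)^2 = 0.0025.
term1 = 0.0025/0.2 = 0.0125.
term2 = 0.0025/0.8 = 0.003125.
chi^2 = 0.0125 + 0.003125 = 0.0156

0.0156


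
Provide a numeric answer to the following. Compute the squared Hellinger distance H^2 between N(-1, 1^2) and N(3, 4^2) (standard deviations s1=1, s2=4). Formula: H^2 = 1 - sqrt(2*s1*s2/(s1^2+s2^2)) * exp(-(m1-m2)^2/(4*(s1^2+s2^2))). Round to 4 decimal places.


Squared Hellinger distance for Gaussians:
H^2 = 1 - sqrt(2*s1*s2/(s1^2+s2^2)) * exp(-(m1-m2)^2/(4*(s1^2+s2^2))).
s1^2 = 1, s2^2 = 16, s1^2+s2^2 = 17.
sqrt(2*1*4/(17)) = 0.685994.
(m1-m2)^2 = (-4)^2 = 16.
exp(-16/(4*17)) = exp(-0.235294) = 0.790338.
H^2 = 1 - 0.685994*0.790338 = 0.4578

0.4578


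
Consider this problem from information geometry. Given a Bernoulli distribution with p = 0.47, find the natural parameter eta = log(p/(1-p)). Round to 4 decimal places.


Natural parameter for Bernoulli: eta = log(p/(1-p)).
p = 0.47, 1-p = 0.53.
p/(1-p) = 0.886792.
eta = log(0.886792) = -0.1201

-0.1201


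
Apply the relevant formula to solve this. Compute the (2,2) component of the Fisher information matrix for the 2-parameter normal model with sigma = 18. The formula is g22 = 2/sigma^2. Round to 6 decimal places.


For the 2-parameter normal family, the Fisher metric has:
  g11 = 1/sigma^2, g22 = 2/sigma^2.
sigma = 18, sigma^2 = 324.
g22 = 0.006173

0.006173


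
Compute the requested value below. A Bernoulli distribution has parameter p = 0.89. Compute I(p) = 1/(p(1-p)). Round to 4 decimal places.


For Bernoulli(p), Fisher information is I(p) = 1/(p*(1-p)).
p = 0.89, 1-p = 0.11.
p*(1-p) = 0.0979.
I(p) = 1/0.0979 = 10.2145

10.2145


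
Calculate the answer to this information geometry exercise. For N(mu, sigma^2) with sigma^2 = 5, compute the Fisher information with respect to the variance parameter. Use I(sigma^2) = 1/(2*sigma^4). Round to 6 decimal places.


Fisher information for variance: I(sigma^2) = 1/(2*sigma^4).
sigma^2 = 5, so sigma^4 = 25.
I = 1/(2*25) = 1/50 = 0.020000

0.020000
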